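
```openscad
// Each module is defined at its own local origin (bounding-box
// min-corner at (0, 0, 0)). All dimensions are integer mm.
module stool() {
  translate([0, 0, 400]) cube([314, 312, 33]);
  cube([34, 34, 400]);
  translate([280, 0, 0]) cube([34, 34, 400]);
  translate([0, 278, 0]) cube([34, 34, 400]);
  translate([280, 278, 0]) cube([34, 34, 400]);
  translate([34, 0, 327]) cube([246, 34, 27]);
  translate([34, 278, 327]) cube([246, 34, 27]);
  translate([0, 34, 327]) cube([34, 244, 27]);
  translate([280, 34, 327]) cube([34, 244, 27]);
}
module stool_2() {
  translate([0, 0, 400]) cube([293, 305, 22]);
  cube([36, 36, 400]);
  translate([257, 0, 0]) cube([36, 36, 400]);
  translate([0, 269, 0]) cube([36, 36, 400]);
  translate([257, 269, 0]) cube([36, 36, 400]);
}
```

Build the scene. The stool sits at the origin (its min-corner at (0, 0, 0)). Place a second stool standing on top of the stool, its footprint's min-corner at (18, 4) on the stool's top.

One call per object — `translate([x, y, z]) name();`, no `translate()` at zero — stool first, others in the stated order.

stool();
translate([18, 4, 433]) stool_2();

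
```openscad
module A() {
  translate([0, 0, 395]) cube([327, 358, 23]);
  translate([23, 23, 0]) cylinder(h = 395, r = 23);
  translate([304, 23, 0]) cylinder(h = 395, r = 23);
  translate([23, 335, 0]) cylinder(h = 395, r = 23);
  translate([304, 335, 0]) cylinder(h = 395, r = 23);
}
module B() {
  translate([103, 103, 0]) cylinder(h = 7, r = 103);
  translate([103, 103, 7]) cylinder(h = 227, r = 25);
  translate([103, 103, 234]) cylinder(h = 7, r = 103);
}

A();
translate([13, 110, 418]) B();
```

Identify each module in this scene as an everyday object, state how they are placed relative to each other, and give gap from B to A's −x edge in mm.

A is a stool. B is a spool. The spool is on top of the stool. The gap from the spool to the stool's −x edge is 13 mm.

The spool's min-x is at 13; the stool's min-x is 0; gap = 13 mm.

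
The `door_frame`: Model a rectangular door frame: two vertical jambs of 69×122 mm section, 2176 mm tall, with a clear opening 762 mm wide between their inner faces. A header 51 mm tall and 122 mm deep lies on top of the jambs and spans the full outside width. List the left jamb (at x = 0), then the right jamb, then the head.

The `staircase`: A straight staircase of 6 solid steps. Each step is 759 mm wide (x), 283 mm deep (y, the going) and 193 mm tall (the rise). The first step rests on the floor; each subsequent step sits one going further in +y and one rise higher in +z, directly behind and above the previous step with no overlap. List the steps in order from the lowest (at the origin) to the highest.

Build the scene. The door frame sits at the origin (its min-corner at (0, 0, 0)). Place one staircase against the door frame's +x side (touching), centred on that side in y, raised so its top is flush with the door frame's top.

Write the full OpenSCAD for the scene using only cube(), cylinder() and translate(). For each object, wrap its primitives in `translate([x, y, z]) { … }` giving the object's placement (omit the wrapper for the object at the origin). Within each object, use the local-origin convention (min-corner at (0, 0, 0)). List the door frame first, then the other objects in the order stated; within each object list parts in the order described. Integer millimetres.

cube([69, 122, 2176]);
translate([831, 0, 0]) cube([69, 122, 2176]);
translate([0, 0, 2176]) cube([900, 122, 51]);
translate([900, -788, 1069]) {
  cube([759, 283, 193]);
  translate([0, 283, 193]) cube([759, 283, 193]);
  translate([0, 566, 386]) cube([759, 283, 193]);
  translate([0, 849, 579]) cube([759, 283, 193]);
  translate([0, 1132, 772]) cube([759, 283, 193]);
  translate([0, 1415, 965]) cube([759, 283, 193]);
}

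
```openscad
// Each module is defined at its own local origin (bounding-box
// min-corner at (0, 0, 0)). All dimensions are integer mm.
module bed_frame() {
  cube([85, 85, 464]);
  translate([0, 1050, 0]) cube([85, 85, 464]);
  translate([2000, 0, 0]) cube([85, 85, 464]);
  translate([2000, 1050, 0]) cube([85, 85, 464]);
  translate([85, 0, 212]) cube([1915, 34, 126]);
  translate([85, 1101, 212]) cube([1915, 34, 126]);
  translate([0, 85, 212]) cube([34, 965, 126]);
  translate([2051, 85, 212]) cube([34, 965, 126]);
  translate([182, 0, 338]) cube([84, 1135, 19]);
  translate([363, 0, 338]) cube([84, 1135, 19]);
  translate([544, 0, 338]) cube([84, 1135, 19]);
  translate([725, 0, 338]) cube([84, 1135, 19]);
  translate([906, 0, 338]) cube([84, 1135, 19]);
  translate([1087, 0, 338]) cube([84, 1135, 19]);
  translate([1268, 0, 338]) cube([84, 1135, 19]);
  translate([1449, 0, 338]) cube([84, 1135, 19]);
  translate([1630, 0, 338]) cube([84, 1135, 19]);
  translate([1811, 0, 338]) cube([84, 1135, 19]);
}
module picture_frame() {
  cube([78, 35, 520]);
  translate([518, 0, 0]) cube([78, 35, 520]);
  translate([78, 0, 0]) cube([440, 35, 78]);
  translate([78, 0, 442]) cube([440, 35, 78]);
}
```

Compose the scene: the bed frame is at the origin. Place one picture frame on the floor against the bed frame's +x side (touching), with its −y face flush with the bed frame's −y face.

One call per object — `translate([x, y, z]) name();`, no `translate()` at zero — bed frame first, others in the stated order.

bed_frame();
translate([2085, 0, 0]) picture_frame();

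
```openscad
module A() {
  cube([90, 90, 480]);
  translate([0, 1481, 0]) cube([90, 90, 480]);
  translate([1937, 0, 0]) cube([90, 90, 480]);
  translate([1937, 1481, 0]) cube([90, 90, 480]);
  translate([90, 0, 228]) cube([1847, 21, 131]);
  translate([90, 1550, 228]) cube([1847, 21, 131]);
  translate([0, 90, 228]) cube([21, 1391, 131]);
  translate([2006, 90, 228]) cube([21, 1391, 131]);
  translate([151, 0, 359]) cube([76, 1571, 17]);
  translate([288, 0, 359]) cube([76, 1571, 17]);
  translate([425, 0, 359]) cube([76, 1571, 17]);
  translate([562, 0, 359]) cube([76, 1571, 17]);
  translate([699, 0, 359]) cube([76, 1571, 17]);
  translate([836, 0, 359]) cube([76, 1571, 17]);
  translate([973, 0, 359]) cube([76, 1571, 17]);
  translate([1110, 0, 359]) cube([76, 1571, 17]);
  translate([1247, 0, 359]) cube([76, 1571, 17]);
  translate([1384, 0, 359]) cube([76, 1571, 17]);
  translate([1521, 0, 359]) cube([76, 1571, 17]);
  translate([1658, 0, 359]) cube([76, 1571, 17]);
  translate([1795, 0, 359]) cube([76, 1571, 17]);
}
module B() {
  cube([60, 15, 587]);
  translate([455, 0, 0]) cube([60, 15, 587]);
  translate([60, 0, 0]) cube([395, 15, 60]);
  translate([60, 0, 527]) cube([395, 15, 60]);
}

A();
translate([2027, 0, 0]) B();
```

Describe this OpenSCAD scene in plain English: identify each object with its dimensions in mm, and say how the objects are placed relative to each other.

A is a bed frame 2027 mm long (x) by 1571 mm wide (y). Four 90×90 mm corner posts, 480 mm tall, at the corners of the footprint. Four rails of 21 mm thickness and 131 mm height run between adjacent posts with their undersides at z = 228 mm, their outer faces flush with the outside of the frame (the two x-running rails run between the posts' inner faces; the two y-running rails run between the posts' inner faces). 13 slats, each 76 mm wide (x) and 17 mm thick, lie across the top of the two x-running rails, running the full 1571 mm width of the frame in y; the slats are evenly spaced along x between the inner faces of the end posts with equal gaps (rounded down to the nearest mm) at the −x end and between each pair — any rounding remainder accumulates at the +x end.

B is a picture frame with a 395×467 mm rectangular opening (x by z) and a uniform 60 mm border on every side. Frame depth is 15 mm along y. It is built from two vertical stiles running the full outside height and two horizontal rails spanning the gap between the stiles.

The picture frame is against the bed frame's +x side, with their −y faces flush.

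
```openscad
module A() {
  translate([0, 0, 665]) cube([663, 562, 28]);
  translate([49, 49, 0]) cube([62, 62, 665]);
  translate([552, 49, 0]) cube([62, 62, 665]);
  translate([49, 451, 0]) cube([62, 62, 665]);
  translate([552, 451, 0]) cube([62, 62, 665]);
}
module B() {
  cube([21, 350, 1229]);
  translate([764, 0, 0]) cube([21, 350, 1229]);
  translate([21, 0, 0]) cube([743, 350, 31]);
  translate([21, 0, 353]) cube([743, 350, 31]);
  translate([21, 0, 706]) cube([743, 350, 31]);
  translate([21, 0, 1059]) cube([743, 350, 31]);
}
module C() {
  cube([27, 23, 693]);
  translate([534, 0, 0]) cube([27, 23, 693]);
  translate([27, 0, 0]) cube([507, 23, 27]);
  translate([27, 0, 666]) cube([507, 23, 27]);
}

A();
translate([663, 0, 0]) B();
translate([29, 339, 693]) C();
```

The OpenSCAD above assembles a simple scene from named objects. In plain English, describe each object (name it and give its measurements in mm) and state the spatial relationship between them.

A is a table: top 663 mm (x) × 562 mm (y), 28 mm thick, upper face at z = 693 mm, on four 62×62 mm square legs, each inset 49 mm from the nearest pair of top edges, running from z = 0 to the bottom of the top.

B is an open bookshelf. Two side panels, each 21 mm thick, 350 mm deep and 1229 mm tall, stand 785 mm apart (outside-to-outside). Between them sit 4 shelves, each 31 mm thick and 350 mm deep, spanning the full gap between the sides. The bottom shelf rests on the floor (its underside at z = 0) and the clear gap between one shelf's top and the next shelf's underside is 322 mm.

C is a picture frame with a 507×639 mm rectangular opening (x by z) and a uniform 27 mm border on every side. Frame depth is 23 mm along y. It is built from two vertical stiles running the full outside height and two horizontal rails spanning the gap between the stiles.

The bookshelf is against the table's +x side, with their −y faces flush. The picture frame is on top of the table.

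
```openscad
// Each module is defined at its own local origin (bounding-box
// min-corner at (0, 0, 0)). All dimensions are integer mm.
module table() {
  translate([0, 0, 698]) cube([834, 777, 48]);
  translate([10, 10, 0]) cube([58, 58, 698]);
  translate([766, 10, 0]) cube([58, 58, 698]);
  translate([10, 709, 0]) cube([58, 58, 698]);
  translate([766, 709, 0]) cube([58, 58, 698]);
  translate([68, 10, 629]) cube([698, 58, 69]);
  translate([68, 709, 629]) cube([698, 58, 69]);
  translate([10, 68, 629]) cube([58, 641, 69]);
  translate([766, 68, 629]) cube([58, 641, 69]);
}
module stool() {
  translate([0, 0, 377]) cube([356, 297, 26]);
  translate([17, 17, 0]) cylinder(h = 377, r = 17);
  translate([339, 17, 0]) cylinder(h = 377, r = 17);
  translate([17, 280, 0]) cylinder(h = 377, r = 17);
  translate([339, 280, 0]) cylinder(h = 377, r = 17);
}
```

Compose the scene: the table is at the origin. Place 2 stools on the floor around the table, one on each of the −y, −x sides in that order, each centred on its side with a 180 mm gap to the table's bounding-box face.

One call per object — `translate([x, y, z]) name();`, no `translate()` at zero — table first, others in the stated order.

table();
translate([239, -477, 0]) stool();
translate([-536, 240, 0]) stool();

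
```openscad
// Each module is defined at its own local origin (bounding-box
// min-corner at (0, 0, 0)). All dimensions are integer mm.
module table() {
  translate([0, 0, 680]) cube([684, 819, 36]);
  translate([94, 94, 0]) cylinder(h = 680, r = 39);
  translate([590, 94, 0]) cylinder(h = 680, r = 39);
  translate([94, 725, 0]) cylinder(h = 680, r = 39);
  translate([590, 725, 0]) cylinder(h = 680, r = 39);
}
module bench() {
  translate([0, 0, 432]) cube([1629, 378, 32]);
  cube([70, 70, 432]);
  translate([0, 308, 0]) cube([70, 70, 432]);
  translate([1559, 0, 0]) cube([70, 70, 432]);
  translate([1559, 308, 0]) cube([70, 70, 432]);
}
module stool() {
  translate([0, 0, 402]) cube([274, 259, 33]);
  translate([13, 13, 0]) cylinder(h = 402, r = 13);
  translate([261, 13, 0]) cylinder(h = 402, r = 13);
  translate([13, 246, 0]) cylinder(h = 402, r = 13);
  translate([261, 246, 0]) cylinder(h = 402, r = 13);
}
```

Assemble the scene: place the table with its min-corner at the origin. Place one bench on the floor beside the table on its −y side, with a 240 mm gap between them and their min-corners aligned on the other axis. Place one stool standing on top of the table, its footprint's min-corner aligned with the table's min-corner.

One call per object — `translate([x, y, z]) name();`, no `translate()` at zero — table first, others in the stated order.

table();
translate([0, -618, 0]) bench();
translate([0, 0, 716]) stool();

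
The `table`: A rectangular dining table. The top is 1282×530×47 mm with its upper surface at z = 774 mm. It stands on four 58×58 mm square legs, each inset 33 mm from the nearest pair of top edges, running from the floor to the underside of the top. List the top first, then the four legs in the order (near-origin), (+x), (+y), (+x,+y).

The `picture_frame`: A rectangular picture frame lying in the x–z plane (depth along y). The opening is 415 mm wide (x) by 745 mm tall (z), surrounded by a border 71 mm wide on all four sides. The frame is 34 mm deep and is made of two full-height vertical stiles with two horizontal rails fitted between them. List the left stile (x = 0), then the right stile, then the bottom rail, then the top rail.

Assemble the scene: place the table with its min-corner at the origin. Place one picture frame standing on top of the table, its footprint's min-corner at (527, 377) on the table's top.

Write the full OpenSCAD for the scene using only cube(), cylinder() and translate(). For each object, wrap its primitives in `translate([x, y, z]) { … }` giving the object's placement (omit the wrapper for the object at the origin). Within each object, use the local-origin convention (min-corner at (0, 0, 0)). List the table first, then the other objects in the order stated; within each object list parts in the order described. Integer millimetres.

translate([0, 0, 727]) cube([1282, 530, 47]);
translate([33, 33, 0]) cube([58, 58, 727]);
translate([1191, 33, 0]) cube([58, 58, 727]);
translate([33, 439, 0]) cube([58, 58, 727]);
translate([1191, 439, 0]) cube([58, 58, 727]);
translate([527, 377, 774]) {
  cube([71, 34, 887]);
  translate([486, 0, 0]) cube([71, 34, 887]);
  translate([71, 0, 0]) cube([415, 34, 71]);
  translate([71, 0, 816]) cube([415, 34, 71]);
}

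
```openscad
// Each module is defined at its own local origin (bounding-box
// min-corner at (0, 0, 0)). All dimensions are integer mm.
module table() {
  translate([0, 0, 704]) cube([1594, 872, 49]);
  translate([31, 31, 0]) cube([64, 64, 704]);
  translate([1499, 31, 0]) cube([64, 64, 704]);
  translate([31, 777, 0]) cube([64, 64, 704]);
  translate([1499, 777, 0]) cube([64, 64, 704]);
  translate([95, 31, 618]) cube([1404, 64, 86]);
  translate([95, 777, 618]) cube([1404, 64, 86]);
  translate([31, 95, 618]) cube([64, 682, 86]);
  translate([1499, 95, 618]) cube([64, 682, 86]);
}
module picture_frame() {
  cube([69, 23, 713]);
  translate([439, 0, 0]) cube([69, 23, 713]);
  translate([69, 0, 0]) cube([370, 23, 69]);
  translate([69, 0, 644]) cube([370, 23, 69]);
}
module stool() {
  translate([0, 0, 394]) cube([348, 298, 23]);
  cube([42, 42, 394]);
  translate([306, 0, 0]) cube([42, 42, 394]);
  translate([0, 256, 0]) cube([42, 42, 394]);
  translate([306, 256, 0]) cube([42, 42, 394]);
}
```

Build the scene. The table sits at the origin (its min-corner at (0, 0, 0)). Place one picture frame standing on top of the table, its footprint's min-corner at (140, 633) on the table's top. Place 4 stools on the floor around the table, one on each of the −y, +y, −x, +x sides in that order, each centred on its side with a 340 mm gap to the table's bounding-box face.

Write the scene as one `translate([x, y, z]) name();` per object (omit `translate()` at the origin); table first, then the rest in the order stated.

table();
translate([140, 633, 753]) picture_frame();
translate([623, -638, 0]) stool();
translate([623, 1212, 0]) stool();
translate([-688, 287, 0]) stool();
translate([1934, 287, 0]) stool();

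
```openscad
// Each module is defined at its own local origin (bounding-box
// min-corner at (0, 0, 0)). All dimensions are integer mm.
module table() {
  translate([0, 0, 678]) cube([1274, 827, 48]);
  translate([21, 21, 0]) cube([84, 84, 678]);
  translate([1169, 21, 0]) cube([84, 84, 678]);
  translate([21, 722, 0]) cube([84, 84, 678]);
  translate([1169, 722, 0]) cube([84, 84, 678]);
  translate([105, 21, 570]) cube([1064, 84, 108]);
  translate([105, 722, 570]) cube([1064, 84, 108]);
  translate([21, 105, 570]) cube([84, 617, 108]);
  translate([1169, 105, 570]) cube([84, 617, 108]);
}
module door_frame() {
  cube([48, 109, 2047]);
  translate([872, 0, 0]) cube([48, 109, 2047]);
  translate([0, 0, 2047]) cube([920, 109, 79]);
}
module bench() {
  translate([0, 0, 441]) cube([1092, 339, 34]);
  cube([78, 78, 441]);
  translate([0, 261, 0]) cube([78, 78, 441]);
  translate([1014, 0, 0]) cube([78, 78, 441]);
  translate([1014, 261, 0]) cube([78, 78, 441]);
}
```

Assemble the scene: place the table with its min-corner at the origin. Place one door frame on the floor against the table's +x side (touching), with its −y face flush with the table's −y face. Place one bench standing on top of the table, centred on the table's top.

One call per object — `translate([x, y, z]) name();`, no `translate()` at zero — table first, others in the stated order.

table();
translate([1274, 0, 0]) door_frame();
translate([91, 244, 726]) bench();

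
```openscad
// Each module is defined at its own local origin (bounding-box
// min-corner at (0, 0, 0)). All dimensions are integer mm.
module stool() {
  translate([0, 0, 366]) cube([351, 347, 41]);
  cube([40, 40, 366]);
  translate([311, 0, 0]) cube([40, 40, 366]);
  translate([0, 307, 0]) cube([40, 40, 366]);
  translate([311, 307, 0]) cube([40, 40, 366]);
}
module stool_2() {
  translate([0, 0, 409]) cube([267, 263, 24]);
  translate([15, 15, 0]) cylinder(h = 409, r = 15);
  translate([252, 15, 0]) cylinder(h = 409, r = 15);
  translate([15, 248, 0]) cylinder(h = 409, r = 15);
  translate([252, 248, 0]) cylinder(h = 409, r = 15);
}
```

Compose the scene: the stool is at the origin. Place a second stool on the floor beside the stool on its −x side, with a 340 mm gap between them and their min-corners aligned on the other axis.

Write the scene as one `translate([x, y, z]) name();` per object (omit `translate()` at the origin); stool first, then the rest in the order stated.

stool();
translate([-607, 0, 0]) stool_2();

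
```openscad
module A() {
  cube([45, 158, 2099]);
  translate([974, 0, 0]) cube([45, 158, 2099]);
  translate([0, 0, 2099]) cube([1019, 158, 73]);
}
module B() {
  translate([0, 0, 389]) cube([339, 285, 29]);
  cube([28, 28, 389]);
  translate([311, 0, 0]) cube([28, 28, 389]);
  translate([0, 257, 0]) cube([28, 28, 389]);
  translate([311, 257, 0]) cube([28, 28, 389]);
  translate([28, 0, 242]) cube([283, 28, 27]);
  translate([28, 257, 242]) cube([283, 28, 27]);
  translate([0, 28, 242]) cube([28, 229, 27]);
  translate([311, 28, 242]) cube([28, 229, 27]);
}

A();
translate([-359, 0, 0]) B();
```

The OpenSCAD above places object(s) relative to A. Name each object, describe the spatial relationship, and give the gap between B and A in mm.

A is a door frame. B is a stool. The stool is on the floor beside the door frame on its −x side. The gap between the stool and the door frame is 20 mm.

The stool's nearest face is 20 mm from the door frame's −x face.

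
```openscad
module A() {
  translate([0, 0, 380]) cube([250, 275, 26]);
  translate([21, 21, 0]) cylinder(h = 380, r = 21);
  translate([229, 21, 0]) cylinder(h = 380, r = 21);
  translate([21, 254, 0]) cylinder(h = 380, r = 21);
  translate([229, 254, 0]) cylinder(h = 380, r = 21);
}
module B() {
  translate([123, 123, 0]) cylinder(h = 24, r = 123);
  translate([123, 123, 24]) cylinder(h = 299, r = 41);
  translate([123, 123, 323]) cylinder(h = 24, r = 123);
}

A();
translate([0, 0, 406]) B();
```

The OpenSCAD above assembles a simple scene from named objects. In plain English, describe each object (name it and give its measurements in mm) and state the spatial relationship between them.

A is a four-legged stool. The seat is 250×275 mm, 26 mm thick, top at z = 406 mm. It stands on four round legs, each 42 mm in diameter, from z = 0 to the seat underside, each leg's axis is inset half a diameter from the nearest pair of seat edges (so the leg's bounding box is flush with the corner).

B is a spool: two coaxial disc flanges of radius 123 mm and thickness 24 mm, joined by a core cylinder of radius 41 mm and height 299 mm. The lower flange rests on z = 0 and the three cylinders share a vertical axis.

The spool is on top of the stool.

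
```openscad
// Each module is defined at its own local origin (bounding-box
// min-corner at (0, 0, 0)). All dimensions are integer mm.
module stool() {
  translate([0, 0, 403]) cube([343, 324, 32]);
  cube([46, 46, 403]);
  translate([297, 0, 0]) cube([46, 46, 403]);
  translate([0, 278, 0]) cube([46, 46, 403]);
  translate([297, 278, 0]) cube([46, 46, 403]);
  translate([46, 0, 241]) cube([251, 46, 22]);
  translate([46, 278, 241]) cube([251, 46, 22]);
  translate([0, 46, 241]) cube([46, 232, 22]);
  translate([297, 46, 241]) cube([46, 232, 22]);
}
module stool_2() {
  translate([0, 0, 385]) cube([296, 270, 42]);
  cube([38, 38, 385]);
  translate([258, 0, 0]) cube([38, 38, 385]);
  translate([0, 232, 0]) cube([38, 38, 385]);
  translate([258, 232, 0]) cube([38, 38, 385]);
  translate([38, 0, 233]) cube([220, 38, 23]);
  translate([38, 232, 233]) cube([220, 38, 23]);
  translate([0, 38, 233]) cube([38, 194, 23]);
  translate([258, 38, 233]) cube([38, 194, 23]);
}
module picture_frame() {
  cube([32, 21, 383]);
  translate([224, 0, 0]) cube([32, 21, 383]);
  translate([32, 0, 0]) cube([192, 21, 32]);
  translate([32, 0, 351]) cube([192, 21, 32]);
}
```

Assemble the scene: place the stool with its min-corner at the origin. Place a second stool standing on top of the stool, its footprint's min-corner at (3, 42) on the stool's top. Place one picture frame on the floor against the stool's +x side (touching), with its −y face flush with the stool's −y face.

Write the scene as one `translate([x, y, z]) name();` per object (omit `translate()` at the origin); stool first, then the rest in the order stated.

stool();
translate([3, 42, 435]) stool_2();
translate([343, 0, 0]) picture_frame();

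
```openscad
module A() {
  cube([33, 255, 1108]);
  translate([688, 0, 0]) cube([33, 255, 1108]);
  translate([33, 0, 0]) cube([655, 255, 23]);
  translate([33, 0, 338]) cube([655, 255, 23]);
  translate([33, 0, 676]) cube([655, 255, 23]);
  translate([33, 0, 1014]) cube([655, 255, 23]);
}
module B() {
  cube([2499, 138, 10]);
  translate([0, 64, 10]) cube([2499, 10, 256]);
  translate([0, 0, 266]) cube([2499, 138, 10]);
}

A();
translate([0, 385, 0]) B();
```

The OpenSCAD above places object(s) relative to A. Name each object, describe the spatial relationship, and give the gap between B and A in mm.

A is a bookshelf. B is an I-beam. The I-beam is on the floor beside the bookshelf on its +y side. The gap between the I-beam and the bookshelf is 130 mm.

The I-beam's nearest face is 130 mm from the bookshelf's +y face.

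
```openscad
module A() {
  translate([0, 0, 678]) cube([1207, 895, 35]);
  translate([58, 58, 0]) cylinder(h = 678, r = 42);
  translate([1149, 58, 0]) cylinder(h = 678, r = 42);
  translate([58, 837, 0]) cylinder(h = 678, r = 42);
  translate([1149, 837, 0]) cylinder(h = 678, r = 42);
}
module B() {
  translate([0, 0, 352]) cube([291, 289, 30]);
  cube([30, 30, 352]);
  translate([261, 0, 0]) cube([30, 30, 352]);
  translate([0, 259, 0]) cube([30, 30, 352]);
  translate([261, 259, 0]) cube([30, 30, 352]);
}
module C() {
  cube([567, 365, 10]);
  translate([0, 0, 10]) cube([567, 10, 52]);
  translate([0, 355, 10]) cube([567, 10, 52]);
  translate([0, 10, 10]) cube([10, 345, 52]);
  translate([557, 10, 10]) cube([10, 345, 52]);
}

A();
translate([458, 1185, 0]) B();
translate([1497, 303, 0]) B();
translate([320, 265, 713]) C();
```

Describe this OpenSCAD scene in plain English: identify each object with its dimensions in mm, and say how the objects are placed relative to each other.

A is a rectangular dining table. The top is 1207×895×35 mm with its upper surface at z = 713 mm. It stands on four round legs of 84 mm diameter, each leg's bounding box inset 16 mm from the nearest pair of top edges, running from the floor to the underside of the top.

B is a four-legged stool. The seat is 291×289 mm, 30 mm thick, top at z = 382 mm. It stands on four square legs, each 30×30 mm in cross-section, from z = 0 to the seat underside, each flush with a corner of the seat.

C is an open-topped rectangular box: outside dimensions 567×365×62 mm, with a uniform wall and base thickness of 10 mm. The base is a full 567×365 slab on the floor; four walls sit on top of the base. The front and back walls (the −y and +y sides) span the full width; the two side walls fit between them.

Two stools sit around the table at the +y, +x sides. The open box is on top of the table, centred.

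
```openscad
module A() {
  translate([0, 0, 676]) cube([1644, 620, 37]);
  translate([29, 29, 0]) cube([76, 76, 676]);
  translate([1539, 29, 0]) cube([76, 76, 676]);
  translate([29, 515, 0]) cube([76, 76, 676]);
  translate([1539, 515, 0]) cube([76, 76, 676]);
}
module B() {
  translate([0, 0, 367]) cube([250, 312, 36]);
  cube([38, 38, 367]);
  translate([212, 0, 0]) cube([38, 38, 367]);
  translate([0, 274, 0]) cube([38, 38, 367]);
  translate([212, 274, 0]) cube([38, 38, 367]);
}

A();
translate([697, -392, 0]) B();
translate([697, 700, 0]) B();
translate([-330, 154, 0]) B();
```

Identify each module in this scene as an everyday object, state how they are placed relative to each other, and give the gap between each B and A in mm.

A is a table. B is a stool. Three stools sit around the table at the −y, +y, −x sides. The gap between each stool and the table is 80 mm.

Each stool's nearest face is 80 mm from the table's bounding box.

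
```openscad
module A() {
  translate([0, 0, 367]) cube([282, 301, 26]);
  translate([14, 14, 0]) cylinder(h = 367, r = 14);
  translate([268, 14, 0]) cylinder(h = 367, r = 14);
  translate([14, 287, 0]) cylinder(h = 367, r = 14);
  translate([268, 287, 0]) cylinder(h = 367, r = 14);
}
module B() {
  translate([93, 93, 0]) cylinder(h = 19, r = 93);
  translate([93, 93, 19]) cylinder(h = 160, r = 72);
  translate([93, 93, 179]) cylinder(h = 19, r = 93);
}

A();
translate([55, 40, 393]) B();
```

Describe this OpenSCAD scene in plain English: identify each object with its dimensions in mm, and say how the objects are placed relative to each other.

A is a simple wooden stool: a rectangular seat 282 mm (x) by 301 mm (y), 26 mm thick, top face at z = 393 mm, on four round legs, each 28 mm in diameter. The legs rest on z = 0, each leg's axis is inset half a diameter from the nearest pair of seat edges (so the leg's bounding box is flush with the corner).

B is a spool: two coaxial disc flanges of radius 93 mm and thickness 19 mm, joined by a core cylinder of radius 72 mm and height 160 mm. The lower flange rests on z = 0 and the three cylinders share a vertical axis.

The spool is on top of the stool.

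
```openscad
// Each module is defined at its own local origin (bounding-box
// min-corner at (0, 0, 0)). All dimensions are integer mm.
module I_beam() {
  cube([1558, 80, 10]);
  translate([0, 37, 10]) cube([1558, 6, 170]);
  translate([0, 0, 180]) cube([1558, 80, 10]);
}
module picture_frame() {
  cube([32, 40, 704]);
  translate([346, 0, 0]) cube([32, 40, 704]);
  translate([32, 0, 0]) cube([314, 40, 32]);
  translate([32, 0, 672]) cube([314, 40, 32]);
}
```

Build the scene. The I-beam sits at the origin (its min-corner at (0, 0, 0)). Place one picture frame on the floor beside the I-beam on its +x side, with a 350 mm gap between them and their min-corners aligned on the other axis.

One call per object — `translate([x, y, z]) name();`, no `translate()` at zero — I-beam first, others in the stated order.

I_beam();
translate([1908, 0, 0]) picture_frame();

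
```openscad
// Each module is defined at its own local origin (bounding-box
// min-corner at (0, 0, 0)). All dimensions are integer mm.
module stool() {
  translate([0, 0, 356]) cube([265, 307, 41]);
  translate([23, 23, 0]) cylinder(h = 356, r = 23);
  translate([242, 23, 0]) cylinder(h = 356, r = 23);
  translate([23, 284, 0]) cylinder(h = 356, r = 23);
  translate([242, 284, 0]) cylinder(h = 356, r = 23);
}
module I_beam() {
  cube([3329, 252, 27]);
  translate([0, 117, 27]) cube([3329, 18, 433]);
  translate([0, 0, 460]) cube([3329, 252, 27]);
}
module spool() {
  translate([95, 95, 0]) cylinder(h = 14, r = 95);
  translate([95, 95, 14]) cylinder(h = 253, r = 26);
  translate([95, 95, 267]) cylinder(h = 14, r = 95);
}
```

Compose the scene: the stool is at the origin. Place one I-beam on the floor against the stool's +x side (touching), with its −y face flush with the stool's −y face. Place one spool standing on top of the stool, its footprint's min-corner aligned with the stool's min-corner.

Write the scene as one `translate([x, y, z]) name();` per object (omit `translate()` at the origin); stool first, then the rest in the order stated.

stool();
translate([265, 0, 0]) I_beam();
translate([0, 0, 397]) spool();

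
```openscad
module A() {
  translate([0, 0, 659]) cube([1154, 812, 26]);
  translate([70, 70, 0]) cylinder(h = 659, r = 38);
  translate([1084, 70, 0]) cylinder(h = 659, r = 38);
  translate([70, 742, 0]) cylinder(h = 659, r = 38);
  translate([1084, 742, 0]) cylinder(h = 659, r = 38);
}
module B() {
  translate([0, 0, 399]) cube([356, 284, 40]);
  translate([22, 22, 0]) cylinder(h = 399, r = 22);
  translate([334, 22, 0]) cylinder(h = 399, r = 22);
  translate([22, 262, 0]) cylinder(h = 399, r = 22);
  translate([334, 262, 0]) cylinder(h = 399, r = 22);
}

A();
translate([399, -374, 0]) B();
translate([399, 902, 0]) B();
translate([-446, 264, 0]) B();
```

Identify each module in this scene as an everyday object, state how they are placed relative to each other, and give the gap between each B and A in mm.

Each stool's nearest face is 90 mm from the table's bounding box.

A is a table. B is a stool. Three stools sit around the table at the −y, +y, −x sides. The gap between each stool and the table is 90 mm.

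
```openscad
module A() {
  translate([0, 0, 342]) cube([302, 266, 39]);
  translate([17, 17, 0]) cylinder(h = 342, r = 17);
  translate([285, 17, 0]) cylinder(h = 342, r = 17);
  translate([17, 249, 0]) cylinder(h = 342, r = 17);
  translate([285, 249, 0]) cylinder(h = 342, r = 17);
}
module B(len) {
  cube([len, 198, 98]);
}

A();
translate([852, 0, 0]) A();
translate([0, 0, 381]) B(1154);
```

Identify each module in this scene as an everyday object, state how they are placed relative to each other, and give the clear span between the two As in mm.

A is a stool. B is a beam. A beam spans the tops of two stools. The clear span between the two stools is 550 mm.

Second stool starts at x = 852; first ends at x = 302; clear span = 852 − 302 = 550 mm.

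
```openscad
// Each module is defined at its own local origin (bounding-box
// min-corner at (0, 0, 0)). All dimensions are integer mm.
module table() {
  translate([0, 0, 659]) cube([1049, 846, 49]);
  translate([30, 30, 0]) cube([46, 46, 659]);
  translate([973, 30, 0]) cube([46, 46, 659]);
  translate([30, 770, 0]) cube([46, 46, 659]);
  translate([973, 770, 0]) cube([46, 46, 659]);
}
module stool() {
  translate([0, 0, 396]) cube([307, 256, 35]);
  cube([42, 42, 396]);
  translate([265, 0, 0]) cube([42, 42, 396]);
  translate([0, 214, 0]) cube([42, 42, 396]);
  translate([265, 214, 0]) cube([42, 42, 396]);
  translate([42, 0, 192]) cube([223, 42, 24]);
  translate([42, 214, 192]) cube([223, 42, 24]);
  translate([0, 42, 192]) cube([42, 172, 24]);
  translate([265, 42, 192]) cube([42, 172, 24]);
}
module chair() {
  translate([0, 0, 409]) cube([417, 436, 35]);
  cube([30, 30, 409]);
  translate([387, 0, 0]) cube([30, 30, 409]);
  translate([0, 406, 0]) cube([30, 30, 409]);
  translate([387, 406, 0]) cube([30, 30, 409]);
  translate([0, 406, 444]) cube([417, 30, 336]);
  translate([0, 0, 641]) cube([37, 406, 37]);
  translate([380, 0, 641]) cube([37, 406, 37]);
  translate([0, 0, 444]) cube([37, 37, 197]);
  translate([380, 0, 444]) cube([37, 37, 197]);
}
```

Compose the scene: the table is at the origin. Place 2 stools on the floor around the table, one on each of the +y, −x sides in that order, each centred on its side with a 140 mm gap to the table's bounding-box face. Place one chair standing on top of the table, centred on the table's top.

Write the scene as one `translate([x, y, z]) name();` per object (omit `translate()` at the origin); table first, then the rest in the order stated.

table();
translate([371, 986, 0]) stool();
translate([-447, 295, 0]) stool();
translate([316, 205, 708]) chair();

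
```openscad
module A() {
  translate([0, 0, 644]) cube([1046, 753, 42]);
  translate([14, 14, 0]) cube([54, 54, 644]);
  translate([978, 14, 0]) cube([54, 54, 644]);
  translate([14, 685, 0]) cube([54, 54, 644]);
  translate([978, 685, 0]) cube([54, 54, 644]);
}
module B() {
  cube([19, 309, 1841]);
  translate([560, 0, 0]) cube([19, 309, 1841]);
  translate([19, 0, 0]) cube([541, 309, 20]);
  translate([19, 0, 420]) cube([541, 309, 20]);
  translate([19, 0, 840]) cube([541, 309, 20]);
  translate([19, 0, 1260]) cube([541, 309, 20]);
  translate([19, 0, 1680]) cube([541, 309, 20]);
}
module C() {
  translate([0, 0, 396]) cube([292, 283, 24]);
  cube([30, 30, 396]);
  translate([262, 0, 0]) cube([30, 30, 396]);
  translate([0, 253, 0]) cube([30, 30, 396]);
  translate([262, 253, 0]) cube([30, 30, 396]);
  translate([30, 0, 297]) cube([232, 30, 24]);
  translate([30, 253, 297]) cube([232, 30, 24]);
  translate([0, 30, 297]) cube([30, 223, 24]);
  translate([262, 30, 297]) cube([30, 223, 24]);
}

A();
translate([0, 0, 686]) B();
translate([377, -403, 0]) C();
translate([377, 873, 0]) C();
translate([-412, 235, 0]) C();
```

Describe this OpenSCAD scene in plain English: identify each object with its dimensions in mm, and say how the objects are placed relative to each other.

A is a table: top 1046 mm (x) × 753 mm (y), 42 mm thick, upper face at z = 686 mm, on four 54×54 mm square legs, each inset 14 mm from the nearest pair of top edges, running from z = 0 to the bottom of the top.

B is an open bookshelf. Two side panels, each 19 mm thick, 309 mm deep and 1841 mm tall, stand 579 mm apart (outside-to-outside). Between them sit 5 shelves, each 20 mm thick and 309 mm deep, spanning the full gap between the sides. The bottom shelf rests on the floor (its underside at z = 0) and the clear gap between one shelf's top and the next shelf's underside is 400 mm.

C is a four-legged stool. The seat is a 292×283×24 mm slab whose top surface is at z = 420 mm; four square legs, each 30×30 mm in cross-section, run from the floor (z = 0) to the underside of the seat, each flush with a corner of the seat. Four stretchers, 30 mm wide and 24 mm tall, connect adjacent legs with their undersides at z = 297 mm, each running between the inner faces of the legs it joins and aligned with the legs' outer faces on the other axis.

The bookshelf is on top of the table. Three stools sit around the table at the −y, +y, −x sides.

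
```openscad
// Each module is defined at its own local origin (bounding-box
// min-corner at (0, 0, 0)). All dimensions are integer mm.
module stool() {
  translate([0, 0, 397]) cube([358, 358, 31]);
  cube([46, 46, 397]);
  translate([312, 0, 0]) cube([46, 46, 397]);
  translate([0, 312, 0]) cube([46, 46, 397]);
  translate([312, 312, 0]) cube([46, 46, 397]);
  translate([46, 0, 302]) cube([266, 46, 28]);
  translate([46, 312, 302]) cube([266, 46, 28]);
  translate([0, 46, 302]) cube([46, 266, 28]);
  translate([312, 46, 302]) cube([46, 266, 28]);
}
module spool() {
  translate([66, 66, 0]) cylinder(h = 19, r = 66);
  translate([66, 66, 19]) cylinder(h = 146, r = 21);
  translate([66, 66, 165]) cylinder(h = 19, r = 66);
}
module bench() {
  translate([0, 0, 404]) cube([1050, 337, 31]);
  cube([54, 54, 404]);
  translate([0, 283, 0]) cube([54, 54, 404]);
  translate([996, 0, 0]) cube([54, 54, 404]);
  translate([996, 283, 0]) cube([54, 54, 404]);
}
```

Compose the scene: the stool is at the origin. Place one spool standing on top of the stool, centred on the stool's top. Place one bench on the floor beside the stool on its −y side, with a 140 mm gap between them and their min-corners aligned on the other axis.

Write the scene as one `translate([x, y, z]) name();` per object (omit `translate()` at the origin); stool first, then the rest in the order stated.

stool();
translate([113, 113, 428]) spool();
translate([0, -477, 0]) bench();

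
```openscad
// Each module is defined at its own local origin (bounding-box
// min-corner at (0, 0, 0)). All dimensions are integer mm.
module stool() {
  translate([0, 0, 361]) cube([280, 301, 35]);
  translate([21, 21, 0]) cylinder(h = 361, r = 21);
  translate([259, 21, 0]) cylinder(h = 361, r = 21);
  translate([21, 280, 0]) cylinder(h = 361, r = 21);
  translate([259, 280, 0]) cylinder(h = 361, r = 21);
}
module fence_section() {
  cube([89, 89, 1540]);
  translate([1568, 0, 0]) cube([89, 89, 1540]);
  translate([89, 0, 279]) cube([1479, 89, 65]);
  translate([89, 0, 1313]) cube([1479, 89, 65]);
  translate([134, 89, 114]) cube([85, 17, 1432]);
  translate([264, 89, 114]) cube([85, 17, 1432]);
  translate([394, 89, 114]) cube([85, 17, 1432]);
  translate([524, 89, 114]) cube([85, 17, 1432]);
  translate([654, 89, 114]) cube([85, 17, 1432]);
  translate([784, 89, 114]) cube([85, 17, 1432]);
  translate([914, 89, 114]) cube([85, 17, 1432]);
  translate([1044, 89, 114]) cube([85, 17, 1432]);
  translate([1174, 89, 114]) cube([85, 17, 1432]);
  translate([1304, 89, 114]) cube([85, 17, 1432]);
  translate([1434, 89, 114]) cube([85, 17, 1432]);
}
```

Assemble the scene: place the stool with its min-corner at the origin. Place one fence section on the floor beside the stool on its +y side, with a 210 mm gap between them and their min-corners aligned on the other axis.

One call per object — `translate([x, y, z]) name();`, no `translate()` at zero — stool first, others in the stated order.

stool();
translate([0, 511, 0]) fence_section();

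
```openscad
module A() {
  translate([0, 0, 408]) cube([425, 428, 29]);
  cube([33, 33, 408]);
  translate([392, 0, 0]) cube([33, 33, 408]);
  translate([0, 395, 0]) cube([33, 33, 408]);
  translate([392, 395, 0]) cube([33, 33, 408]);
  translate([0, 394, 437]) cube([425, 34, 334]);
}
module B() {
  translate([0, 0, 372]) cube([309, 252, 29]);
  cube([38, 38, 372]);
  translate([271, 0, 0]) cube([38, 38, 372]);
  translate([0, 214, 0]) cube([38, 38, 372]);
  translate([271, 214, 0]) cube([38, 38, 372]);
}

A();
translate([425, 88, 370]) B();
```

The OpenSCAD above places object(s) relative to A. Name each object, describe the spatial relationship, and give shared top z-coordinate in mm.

A is a chair. B is a stool. The stool is beside the chair with their tops flush at z = 771. The shared top z-coordinate is 771 mm.

Both tops at z = 771 mm.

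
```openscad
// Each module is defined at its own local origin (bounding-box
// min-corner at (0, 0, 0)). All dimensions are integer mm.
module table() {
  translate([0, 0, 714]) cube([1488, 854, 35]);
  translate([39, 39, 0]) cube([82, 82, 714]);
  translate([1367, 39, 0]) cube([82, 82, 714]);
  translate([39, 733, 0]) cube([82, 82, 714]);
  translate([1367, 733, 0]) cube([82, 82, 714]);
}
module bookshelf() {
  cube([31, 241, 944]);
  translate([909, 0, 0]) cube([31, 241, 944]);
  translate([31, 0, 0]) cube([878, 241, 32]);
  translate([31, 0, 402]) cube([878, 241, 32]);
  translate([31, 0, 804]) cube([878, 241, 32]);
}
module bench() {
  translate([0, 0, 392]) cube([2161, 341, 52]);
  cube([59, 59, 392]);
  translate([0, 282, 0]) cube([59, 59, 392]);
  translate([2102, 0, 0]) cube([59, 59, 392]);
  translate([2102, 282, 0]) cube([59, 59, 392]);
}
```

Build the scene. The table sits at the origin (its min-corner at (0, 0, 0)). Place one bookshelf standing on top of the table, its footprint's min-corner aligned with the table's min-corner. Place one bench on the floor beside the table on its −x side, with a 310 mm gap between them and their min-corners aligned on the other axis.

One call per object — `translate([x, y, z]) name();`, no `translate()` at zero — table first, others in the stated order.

table();
translate([0, 0, 749]) bookshelf();
translate([-2471, 0, 0]) bench();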